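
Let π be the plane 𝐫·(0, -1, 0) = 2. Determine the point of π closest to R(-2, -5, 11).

(-2, -2, 11)

n = (0, -1, 0), |n|² = 1, and n·R − 2 = 3.
t = 3/1 = 3, so the foot is R − t·n = (-2, -5, 11) − 3·(0, -1, 0) = (-2, -2, 11).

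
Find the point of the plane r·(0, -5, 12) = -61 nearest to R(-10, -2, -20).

The perpendicular from R has direction n = (0, -5, 12): r = (-10, -2, -20) + t(0, -5, 12).
Substitute into the plane: n·(R + tn) = -61 gives -230 + 169t = -61, so t = 1.
Foot = (-10, -2, -20) + 1·(0, -5, 12) = (-10, -7, -8).

(-10, -7, -8)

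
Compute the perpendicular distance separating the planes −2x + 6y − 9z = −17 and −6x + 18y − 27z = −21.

10/11

Divide the second equation by 3 to match normals: −2x + 6y − 9z = -7.
With common normal n = (−2, 6, −9) (|n| = 11), the distance is |(-17) − (-7)|/|n| = 10/11.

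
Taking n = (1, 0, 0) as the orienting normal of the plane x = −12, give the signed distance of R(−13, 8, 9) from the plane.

n·R − (-12) = -1.
|n| = 1, so the signed distance is -1/1 = -1.

-1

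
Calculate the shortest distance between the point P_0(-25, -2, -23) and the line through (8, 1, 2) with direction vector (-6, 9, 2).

3√178

Direction vector d = (-6, 9, 2).
AP = (-33, -3, -25), and AP × d = (219, 216, -315).
|AP × d|² = 193842 and |d|² = 121, so the distance is √(193842/121) = √1602 = 3√178.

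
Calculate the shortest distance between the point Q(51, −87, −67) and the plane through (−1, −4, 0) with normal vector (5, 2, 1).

27/√30

The plane has equation n·(r − (−1, −4, 0)) = 0, i.e. n·r = -13.
d = |5·51 + 2·(-87) + 1·(-67) − (-13)| / √(25 + 4 + 1) = |27| / √30 = 27/√30.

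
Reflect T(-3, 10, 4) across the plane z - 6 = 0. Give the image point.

(-3, 10, 8)

With n = (0, 0, 1), the signed offset is (n·T − 6)/|n|² = -2/1 = -2.
T' = T − 2t·n = (-3, 10, 4) − (-4)·(0, 0, 1) = (-3, 10, 8).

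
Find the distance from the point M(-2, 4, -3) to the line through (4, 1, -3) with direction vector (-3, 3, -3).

Direction vector d = (-3, 3, -3).
AP = (-6, 3, 0), and AP × d = (-9, -18, -9).
|AP × d|² = 486 and |d|² = 27, so the distance is √(486/27) = √18 = 3√2.

3√2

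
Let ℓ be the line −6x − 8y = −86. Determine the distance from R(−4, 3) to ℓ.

43/5

The normal to the line is n = (−6, −8) with |n| = 10.
|n·R − (-86)| = |0 − (-86)| = 86, so the distance is 86/10 = 43/5.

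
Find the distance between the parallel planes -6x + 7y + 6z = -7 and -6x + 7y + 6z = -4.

With common normal n = (-6, 7, 6) (|n| = 11), the distance is |(-7) − (-4)|/|n| = 3/11.

3/11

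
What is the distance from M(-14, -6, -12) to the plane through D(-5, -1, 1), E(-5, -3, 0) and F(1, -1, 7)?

1

DE = (0, -2, -1) and DF = (6, 0, 6), so a normal is n = DE × DF = (-12, -6, 12).
d = |(-12)·(-14) + (-6)·(-6) + 12·(-12) − 78| / √(144 + 36 + 144) = |-18| / 18 = 1.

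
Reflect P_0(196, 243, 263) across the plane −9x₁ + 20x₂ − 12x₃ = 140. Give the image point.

(4756/25, 1279/5, 6383/25)

With n = (−9, 20, −12), the signed offset is (n·P_0 − 140)/|n|² = -200/625 = -8/25.
P_0' = P_0 − 2t·n = (196, 243, 263) − (-16/25)·(−9, 20, −12) = (4756/25, 1279/5, 6383/25).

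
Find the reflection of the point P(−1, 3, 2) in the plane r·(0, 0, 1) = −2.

n = (0, 0, 1), |n|² = 1, n·P − (-2) = 4, so t = 4/1 = 4.
Foot F = P − 4·n = (−1, 3, −2); the reflection is 2F − P = (−1, 3, −6).

(-1, 3, -6)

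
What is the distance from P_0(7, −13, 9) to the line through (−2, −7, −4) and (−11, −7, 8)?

A direction vector is d = (−9, 0, 12).
AP = (9, −6, 13); AP·d = 75, |AP|² = 286, |d|² = 225.
distance² = |AP|² − (AP·d)²/|d|² = 286 − 5625/225 = 261, so the distance is 3√29.

3√29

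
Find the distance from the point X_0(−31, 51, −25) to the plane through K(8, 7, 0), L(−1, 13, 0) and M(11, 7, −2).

KL = (−9, 6, 0) and KM = (3, 0, −2), so a normal is n = KL × KM = (−12, −18, −18).
n = (−12, −18, −18); n·P − (-222) = 126; |n| = 6√22; distance = 126/(6√22) = 21√22/22.

21√22/22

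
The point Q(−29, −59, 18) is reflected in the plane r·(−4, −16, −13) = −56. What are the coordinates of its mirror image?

With n = (−4, −16, −13), the signed offset is (n·Q − (-56))/|n|² = 882/441 = 2.
Q' = Q − 2t·n = (−29, −59, 18) − 4·(−4, −16, −13) = (−13, 5, 70).

(-13, 5, 70)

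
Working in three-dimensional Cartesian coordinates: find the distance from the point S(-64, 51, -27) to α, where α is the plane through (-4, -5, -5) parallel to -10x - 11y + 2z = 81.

4

Parallel planes share the normal n = (-10, -11, 2); since (-4, -5, -5) lies on the plane, its equation is -10x - 11y + 2z = 85.
n = (-10, -11, 2); n·P − 85 = -60; |n| = 15; distance = 60/15 = 4.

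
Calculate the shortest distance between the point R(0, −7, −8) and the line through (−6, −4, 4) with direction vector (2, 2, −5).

Direction vector d = (2, 2, −5).
AP = (6, −3, −12); AP·d = 66, |AP|² = 189, |d|² = 33.
distance² = |AP|² − (AP·d)²/|d|² = 189 − 4356/33 = 57, so the distance is √57.

√57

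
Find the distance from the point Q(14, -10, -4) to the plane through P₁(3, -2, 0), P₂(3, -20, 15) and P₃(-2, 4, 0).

2/√97

P₁P₂ = (0, -18, 15) and P₁P₃ = (-5, 6, 0), so a normal is n = P₁P₂ × P₁P₃ = (-90, -75, -90).
Then n·(14, -10, -4) - (-120) = -30.
|n| = √(8100 + 5625 + 8100) = 15√97, so the distance is |-30|/(15√97) = 2√97/97.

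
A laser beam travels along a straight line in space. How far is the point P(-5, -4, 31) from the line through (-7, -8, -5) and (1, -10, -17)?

A direction vector is d = (8, -2, -12).
AP = (2, 4, 36); AP·d = -424, |AP|² = 1316, |d|² = 212.
distance² = |AP|² − (AP·d)²/|d|² = 1316 − 179776/212 = 468, so the distance is 6√13.

6√13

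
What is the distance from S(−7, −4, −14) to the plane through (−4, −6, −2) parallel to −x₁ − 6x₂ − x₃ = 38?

Parallel planes share the normal n = (−1, −6, −1); since (−4, −6, −2) lies on the plane, its equation is −x₁ − 6x₂ − x₃ = 42.
Then n·(−7, −4, −14) − 42 = 3.
|n| = √(1 + 36 + 1) = √38, so the distance is |3|/√38 = 3√38/38.

3/√38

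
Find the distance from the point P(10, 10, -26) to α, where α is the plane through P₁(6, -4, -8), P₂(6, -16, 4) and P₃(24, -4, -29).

P₁P₂ = (0, -12, 12) and P₁P₃ = (18, 0, -21), so a normal is n = P₁P₂ × P₁P₃ = (252, 216, 216).
d = |252·10 + 216·10 + 216·(-26) − (-1080)| / √(63504 + 46656 + 46656) = |144| / 396 = 4/11.

4/11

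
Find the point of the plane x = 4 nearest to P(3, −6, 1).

The perpendicular from P has direction n = (1, 0, 0): r = (3, −6, 1) + μ(1, 0, 0).
Substitute into the plane: n·(P + μn) = 4 gives 3 + 1μ = 4, so μ = 1.
Foot = (3, −6, 1) + 1·(1, 0, 0) = (4, −6, 1).

(4, -6, 1)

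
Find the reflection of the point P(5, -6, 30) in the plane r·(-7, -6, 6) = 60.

With n = (-7, -6, 6), the signed offset is (n·P − 60)/|n|² = 121/121 = 1.
P' = P − 2t·n = (5, -6, 30) − 2·(-7, -6, 6) = (19, 6, 18).

(19, 6, 18)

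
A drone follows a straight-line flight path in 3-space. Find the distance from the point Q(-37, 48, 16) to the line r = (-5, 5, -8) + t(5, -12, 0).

Direction vector d = (5, -12, 0).
AP = (-32, 43, 24), and AP × d = (288, 120, 169).
|AP × d|² = 125905 and |d|² = 169, so the distance is √(125905/169) = √745.

√745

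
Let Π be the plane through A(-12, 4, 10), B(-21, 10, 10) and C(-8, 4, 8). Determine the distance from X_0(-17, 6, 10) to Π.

4√29/29

AB = (-9, 6, 0) and AC = (4, 0, -2), so a normal is n = AB × AC = (-12, -18, -24).
d = |(-12)·(-17) + (-18)·6 + (-24)·10 − (-168)| / √(144 + 324 + 576) = |24| / (6√29) = 4√29/29.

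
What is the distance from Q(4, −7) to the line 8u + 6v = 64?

37/5

The normal to the line is n = (8, 6) with |n| = 10.
|n·Q − 64| = |-10 − 64| = 74, so the distance is 74/10 = 37/5.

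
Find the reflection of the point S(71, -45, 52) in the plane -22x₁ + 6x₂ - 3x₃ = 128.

n = (-22, 6, -3), |n|² = 529, n·S − 128 = -2116, so t = -2116/529 = -4.
Foot F = S − (-4)·n = (-17, -21, 40); the reflection is 2F − S = (-105, 3, 28).

(-105, 3, 28)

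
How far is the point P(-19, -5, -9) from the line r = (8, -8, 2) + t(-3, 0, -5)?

3√35

Direction vector d = (-3, 0, -5).
AP = (-27, 3, -11); AP·d = 136, |AP|² = 859, |d|² = 34.
distance² = |AP|² − (AP·d)²/|d|² = 859 − 18496/34 = 315, so the distance is 3√35.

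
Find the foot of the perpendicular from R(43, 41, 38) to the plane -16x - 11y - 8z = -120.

The perpendicular from R has direction n = (-16, -11, -8): r = (43, 41, 38) + λ(-16, -11, -8).
Substitute into the plane: n·(R + λn) = -120 gives -1443 + 441λ = -120, so λ = 3.
Foot = (43, 41, 38) + 3·(-16, -11, -8) = (-5, 8, 14).

(-5, 8, 14)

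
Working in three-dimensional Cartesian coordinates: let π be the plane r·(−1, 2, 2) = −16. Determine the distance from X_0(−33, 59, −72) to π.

23/3

n = (−1, 2, 2); n·P − (-16) = 23; |n| = 3; distance = 23/3.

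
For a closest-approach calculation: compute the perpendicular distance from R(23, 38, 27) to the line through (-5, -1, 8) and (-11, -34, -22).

A direction vector is d = (-6, -33, -30).
AP = (28, 39, 19), and AP × d = (-543, 726, -690).
|AP × d|² = 1298025 and |d|² = 2025, so the distance is √(1298025/2025) = √641.

√641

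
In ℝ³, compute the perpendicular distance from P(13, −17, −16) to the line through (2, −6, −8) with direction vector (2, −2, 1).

Direction vector d = (2, −2, 1).
AP = (11, −11, −8), and AP × d = (−27, −27, 0).
|AP × d|² = 1458 and |d|² = 9, so the distance is √(1458/9) = √162 = 9√2.

9√2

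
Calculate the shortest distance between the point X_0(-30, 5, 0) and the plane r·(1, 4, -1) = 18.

14√2/3

d = |1·(-30) + 4·5 + (-1)·0 − 18| / √(1 + 16 + 1) = |-28| / (3√2) = 14√2/3.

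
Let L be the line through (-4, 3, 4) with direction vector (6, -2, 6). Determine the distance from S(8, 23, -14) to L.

6√22

Direction vector d = (6, -2, 6).
AP = (12, 20, -18); AP·d = -76, |AP|² = 868, |d|² = 76.
distance² = |AP|² − (AP·d)²/|d|² = 868 − 5776/76 = 792, so the distance is 6√22.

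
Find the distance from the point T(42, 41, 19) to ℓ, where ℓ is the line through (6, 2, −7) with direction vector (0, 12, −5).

3√313

Direction vector d = (0, 12, −5).
AP = (36, 39, 26), and AP × d = (−507, 180, 432).
|AP × d|² = 476073 and |d|² = 169, so the distance is √(476073/169) = √2817 = 3√313.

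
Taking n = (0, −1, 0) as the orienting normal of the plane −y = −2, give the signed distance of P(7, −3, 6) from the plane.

5

n·P − (-2) = 5.
|n| = 1, so the signed distance is 5/1 = 5.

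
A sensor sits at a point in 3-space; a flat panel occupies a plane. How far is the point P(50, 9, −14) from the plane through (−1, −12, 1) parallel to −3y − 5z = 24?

12/√34

Parallel planes share the normal n = (0, −3, −5); since (−1, −12, 1) lies on the plane, its equation is −3y − 5z = 31.
Then n·(50, 9, −14) − 31 = 12.
|n| = √(0 + 9 + 25) = √34, so the distance is |12|/√34 = 6√34/17.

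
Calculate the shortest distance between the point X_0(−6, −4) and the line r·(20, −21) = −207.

171/29

The normal to the line is n = (20, −21) with |n| = 29.
|n·X_0 − (-207)| = |-36 − (-207)| = 171, so the distance is 171/29.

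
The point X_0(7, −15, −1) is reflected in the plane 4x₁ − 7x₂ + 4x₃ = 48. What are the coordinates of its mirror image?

With n = (4, −7, 4), the signed offset is (n·X_0 − 48)/|n|² = 81/81 = 1.
X_0' = X_0 − 2t·n = (7, −15, −1) − 2·(4, −7, 4) = (−1, −1, −9).

(-1, -1, -9)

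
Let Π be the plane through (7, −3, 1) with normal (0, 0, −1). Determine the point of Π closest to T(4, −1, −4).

(4, -1, 1)

n = (0, 0, −1), |n|² = 1, and n·T − (-1) = 5.
t = 5/1 = 5, so the foot is T − t·n = (4, −1, −4) − 5·(0, 0, −1) = (4, −1, 1).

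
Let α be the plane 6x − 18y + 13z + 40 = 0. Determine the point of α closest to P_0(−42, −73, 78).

(-66, -1, 26)

The perpendicular from P_0 has direction n = (6, −18, 13): r = (−42, −73, 78) + λ(6, −18, 13).
Substitute into the plane: n·(P_0 + λn) = -40 gives 2076 + 529λ = -40, so λ = -4.
Foot = (−42, −73, 78) + (-4)·(6, −18, 13) = (−66, −1, 26).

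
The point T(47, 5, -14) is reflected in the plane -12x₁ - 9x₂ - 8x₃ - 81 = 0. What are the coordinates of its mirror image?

(-1, -31, -46)

n = (-12, -9, -8), |n|² = 289, n·T − 81 = -578, so t = -578/289 = -2.
Foot F = T − (-2)·n = (23, -13, -30); the reflection is 2F − T = (-1, -31, -46).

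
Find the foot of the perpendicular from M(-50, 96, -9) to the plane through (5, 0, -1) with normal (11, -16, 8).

(5, 16, 31)

n = (11, -16, 8), |n|² = 441, and n·M − 47 = -2205.
t = -2205/441 = -5, so the foot is M − t·n = (-50, 96, -9) − (-5)·(11, -16, 8) = (5, 16, 31).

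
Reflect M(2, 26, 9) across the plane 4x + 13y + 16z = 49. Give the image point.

(-6, 0, -23)

With n = (4, 13, 16), the signed offset is (n·M − 49)/|n|² = 441/441 = 1.
M' = M − 2t·n = (2, 26, 9) − 2·(4, 13, 16) = (-6, 0, -23).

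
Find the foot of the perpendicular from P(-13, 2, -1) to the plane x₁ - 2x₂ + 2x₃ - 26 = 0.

n = (1, -2, 2), |n|² = 9, and n·P − 26 = -45.
t = -45/9 = -5, so the foot is P − t·n = (-13, 2, -1) − (-5)·(1, -2, 2) = (-8, -8, 9).

(-8, -8, 9)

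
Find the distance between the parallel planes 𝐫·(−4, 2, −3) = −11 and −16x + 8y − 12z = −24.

Divide the second equation by 4 to match normals: −4x + 2y − 3z = -6.
Both planes have normal n = (−4, 2, −3), |n| = √29. Any point on the first plane is at distance |(-6) − (-11)|/|n| = 5/√29 = 5√29/29 from the second.

5√29/29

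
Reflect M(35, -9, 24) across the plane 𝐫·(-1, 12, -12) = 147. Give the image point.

(31, 39, -24)

n = (-1, 12, -12), |n|² = 289, n·M − 147 = -578, so t = -578/289 = -2.
Foot F = M − (-2)·n = (33, 15, 0); the reflection is 2F − M = (31, 39, -24).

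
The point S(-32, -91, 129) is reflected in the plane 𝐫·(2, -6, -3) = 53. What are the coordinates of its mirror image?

n = (2, -6, -3), |n|² = 49, n·S − 53 = 42, so t = 42/49 = 6/7.
Foot F = S − (6/7)·n = (-236/7, -601/7, 921/7); the reflection is 2F − S = (-248/7, -565/7, 939/7).

(-248/7, -565/7, 939/7)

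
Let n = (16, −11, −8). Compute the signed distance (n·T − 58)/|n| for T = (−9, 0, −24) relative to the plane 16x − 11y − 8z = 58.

n·T − 58 = -10.
|n| = 21, so the signed distance is -10/21.

-10/21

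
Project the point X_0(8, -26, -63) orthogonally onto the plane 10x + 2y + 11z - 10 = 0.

(38, -20, -30)

The perpendicular from X_0 has direction n = (10, 2, 11): r = (8, -26, -63) + μ(10, 2, 11).
Substitute into the plane: n·(X_0 + μn) = 10 gives -665 + 225μ = 10, so μ = 3.
Foot = (8, -26, -63) + 3·(10, 2, 11) = (38, -20, -30).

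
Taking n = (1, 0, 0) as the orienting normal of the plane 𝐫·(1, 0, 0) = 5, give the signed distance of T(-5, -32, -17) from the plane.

-10

n·T − 5 = -10.
|n| = 1, so the signed distance is -10/1 = -10.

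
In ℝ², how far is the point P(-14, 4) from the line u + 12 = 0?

The normal to the line is n = (1, 0) with |n| = 1.
|n·P − (-12)| = |-14 − (-12)| = 2, so the distance is 2/1 = 2.

2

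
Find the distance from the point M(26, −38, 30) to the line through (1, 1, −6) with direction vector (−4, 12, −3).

3√82

Direction vector d = (−4, 12, −3).
AP = (25, −39, 36); AP·d = -676, |AP|² = 3442, |d|² = 169.
distance² = |AP|² − (AP·d)²/|d|² = 3442 − 456976/169 = 738, so the distance is 3√82.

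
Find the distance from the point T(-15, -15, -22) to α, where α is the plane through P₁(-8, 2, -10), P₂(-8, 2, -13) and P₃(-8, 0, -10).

7

P₁P₂ = (0, 0, -3) and P₁P₃ = (0, -2, 0), so a normal is n = P₁P₂ × P₁P₃ = (-6, 0, 0).
d = |(-6)·(-15) − 48| / √(36 + 0 + 0) = |42| / 6 = 7.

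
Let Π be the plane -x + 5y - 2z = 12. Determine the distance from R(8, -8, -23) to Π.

7√30/15

n = (-1, 5, -2); n·P − 12 = -14; |n| = √30; distance = 14/√30.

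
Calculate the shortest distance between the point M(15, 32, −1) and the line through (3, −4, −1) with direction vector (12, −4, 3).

12√10

Direction vector d = (12, −4, 3).
AP = (12, 36, 0); AP·d = 0, |AP|² = 1440, |d|² = 169.
distance² = |AP|² − (AP·d)²/|d|² = 1440 − 0/169 = 1440, so the distance is 12√10.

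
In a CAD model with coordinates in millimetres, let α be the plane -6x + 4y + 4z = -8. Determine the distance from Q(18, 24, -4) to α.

10/√17

n = (-6, 4, 4); n·P − (-8) = -20; |n| = 2√17; distance = 20/(2√17) = 10/√17.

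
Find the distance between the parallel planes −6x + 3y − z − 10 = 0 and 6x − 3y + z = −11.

Divide the second equation by -1 to match normals: −6x + 3y − z = 11.
With common normal n = (−6, 3, −1) (|n| = √46), the distance is |10 − 11|/|n| = 1/√46 = √46/46.

√46/46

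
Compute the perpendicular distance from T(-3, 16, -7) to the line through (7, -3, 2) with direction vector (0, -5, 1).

Direction vector d = (0, -5, 1).
AP = (-10, 19, -9), and AP × d = (-26, 10, 50).
|AP × d|² = 3276 and |d|² = 26, so the distance is √(3276/26) = √126 = 3√14.

3√14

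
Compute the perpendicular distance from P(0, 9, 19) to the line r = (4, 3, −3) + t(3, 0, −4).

2√34

Direction vector d = (3, 0, −4).
AP = (−4, 6, 22); AP·d = -100, |AP|² = 536, |d|² = 25.
distance² = |AP|² − (AP·d)²/|d|² = 536 − 10000/25 = 136, so the distance is 2√34.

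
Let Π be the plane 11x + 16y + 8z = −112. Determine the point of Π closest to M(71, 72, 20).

The perpendicular from M has direction n = (11, 16, 8): r = (71, 72, 20) + λ(11, 16, 8).
Substitute into the plane: n·(M + λn) = -112 gives 2093 + 441λ = -112, so λ = -5.
Foot = (71, 72, 20) + (-5)·(11, 16, 8) = (16, −8, −20).

(16, -8, -20)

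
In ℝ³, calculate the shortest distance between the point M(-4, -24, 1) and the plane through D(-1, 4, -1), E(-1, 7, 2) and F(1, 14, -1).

5√3/3

DE = (0, 3, 3) and DF = (2, 10, 0), so a normal is n = DE × DF = (-30, 6, -6).
Then n·(-4, -24, 1) - 60 = -90.
|n| = √(900 + 36 + 36) = 18√3, so the distance is |-90|/(18√3) = 5√3/3.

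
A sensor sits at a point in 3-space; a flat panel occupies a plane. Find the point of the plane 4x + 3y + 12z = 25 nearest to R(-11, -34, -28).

(1, -25, 8)

The perpendicular from R has direction n = (4, 3, 12): r = (-11, -34, -28) + μ(4, 3, 12).
Substitute into the plane: n·(R + μn) = 25 gives -482 + 169μ = 25, so μ = 3.
Foot = (-11, -34, -28) + 3·(4, 3, 12) = (1, -25, 8).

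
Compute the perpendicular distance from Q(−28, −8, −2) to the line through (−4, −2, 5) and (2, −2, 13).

A direction vector is d = (6, 0, 8).
AP = (−24, −6, −7), and AP × d = (−48, 150, 36).
|AP × d|² = 26100 and |d|² = 100, so the distance is √(26100/100) = √261 = 3√29.

3√29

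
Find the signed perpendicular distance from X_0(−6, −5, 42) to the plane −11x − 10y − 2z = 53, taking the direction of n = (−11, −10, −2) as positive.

-7/5

n·X_0 − 53 = -21.
|n| = 15, so the signed distance is -21/15 = -7/5.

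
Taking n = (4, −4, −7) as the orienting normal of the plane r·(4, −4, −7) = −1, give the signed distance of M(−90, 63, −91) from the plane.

26/9

n·M − (-1) = 26.
|n| = 9, so the signed distance is 26/9.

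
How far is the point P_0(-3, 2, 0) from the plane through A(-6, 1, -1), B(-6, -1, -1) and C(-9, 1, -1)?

1

AB = (0, -2, 0) and AC = (-3, 0, 0), so a normal is n = AB × AC = (0, 0, -6).
Then n·(-3, 2, 0) - 6 = -6.
|n| = √(0 + 0 + 36) = 6, so the distance is |-6|/6 = 1.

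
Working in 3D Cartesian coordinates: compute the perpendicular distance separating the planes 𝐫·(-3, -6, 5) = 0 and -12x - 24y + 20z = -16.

4/√70

Divide the second equation by 4 to match normals: -3x - 6y + 5z = -4.
With common normal n = (-3, -6, 5) (|n| = √70), the distance is |0 − (-4)|/|n| = 4/√70.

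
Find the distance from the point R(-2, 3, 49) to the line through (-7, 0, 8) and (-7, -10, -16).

√194

A direction vector is d = (0, -10, -24).
AP = (5, 3, 41), and AP × d = (338, 120, -50).
|AP × d|² = 131144 and |d|² = 676, so the distance is √(131144/676) = √194.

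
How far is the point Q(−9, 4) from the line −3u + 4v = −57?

The normal to the line is n = (−3, 4) with |n| = 5.
|n·Q − (-57)| = |43 − (-57)| = 100, so the distance is 100/5 = 20.

20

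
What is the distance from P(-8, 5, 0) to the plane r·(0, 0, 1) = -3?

3

n = (0, 0, 1); n·P − (-3) = 3; |n| = 1; distance = 3/1 = 3.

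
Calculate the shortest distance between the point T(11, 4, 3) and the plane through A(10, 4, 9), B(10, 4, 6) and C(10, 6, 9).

AB = (0, 0, −3) and AC = (0, 2, 0), so a normal is n = AB × AC = (6, 0, 0).
Then n·(11, 4, 3) − 60 = 6.
|n| = √(36 + 0 + 0) = 6, so the distance is |6|/6 = 1.

1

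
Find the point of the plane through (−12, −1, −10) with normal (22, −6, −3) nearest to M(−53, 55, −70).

(-9, 43, -76)

The perpendicular from M has direction n = (22, −6, −3): r = (−53, 55, −70) + t(22, −6, −3).
Substitute into the plane: n·(M + tn) = -228 gives -1286 + 529t = -228, so t = 2.
Foot = (−53, 55, −70) + 2·(22, −6, −3) = (−9, 43, −76).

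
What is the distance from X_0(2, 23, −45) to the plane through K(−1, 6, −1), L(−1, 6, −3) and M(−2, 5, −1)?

KL = (0, 0, −2) and KM = (−1, −1, 0), so a normal is n = KL × KM = (−2, 2, 0).
d = |(-2)·2 + 2·23 − 14| / √(4 + 4 + 0) = |28| / (2√2) = 7√2.

7√2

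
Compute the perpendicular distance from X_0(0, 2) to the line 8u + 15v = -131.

d = |8·0 + 15·2 − (-131)| / √(64 + 225) = |161|/17 = 161/17.

161/17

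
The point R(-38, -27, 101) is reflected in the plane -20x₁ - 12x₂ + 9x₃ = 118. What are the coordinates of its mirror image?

(82, 45, 47)

n = (-20, -12, 9), |n|² = 625, n·R − 118 = 1875, so t = 1875/625 = 3.
Foot F = R − 3·n = (22, 9, 74); the reflection is 2F − R = (82, 45, 47).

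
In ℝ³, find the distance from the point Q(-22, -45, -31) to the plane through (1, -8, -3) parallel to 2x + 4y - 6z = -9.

13√14/14

Parallel planes share the normal n = (2, 4, -6); since (1, -8, -3) lies on the plane, its equation is 2x + 4y - 6z = -12.
d = |2·(-22) + 4·(-45) + (-6)·(-31) − (-12)| / √(4 + 16 + 36) = |-26| / (2√14) = 13/√14.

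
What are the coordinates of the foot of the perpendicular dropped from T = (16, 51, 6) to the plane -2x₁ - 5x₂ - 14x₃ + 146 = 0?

n = (-2, -5, -14), |n|² = 225, and n·T − (-146) = -225.
t = -225/225 = -1, so the foot is T − t·n = (16, 51, 6) − (-1)·(-2, -5, -14) = (14, 46, -8).

(14, 46, -8)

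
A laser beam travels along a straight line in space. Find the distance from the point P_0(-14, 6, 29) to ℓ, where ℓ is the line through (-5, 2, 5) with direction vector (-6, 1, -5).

√611

Direction vector d = (-6, 1, -5).
AP = (-9, 4, 24), and AP × d = (-44, -189, 15).
|AP × d|² = 37882 and |d|² = 62, so the distance is √(37882/62) = √611.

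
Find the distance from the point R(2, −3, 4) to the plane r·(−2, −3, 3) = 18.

n = (−2, −3, 3); n·P − 18 = -1; |n| = √22; distance = 1/√22.

1/√22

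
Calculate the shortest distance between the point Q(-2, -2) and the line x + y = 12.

8√2

The normal to the line is n = (1, 1) with |n| = √2.
|n·Q − 12| = |-4 − 12| = 16, so the distance is 16/√2 = 8√2.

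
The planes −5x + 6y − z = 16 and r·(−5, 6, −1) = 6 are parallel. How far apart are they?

With common normal n = (−5, 6, −1) (|n| = √62), the distance is |16 − 6|/|n| = 10/√62.

10/√62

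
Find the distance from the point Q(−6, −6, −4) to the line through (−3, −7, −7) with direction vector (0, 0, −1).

Direction vector d = (0, 0, −1).
AP = (−3, 1, 3), and AP × d = (−1, −3, 0).
|AP × d|² = 10 and |d|² = 1, so the distance is √10.

√10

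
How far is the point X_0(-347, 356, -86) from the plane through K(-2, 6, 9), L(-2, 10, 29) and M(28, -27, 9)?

KL = (0, 4, 20) and KM = (30, -33, 0), so a normal is n = KL × KM = (660, 600, -120).
Then n·(-347, 356, -86) - 1200 = -6300.
|n| = √(435600 + 360000 + 14400) = 900, so the distance is |-6300|/900 = 7.

7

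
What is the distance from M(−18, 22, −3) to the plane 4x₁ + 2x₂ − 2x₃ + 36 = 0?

7/√6

n = (4, 2, −2); n·P − (-36) = 14; |n| = 2√6; distance = 14/(2√6) = 7/√6.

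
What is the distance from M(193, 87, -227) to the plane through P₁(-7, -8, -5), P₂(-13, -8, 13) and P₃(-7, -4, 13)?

9

P₁P₂ = (-6, 0, 18) and P₁P₃ = (0, 4, 18), so a normal is n = P₁P₂ × P₁P₃ = (-72, 108, -24).
n = (-72, 108, -24); n·P − (-240) = 1188; |n| = 132; distance = 1188/132 = 9.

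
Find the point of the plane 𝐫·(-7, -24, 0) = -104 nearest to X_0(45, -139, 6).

(80, -19, 6)

n = (-7, -24, 0), |n|² = 625, and n·X_0 − (-104) = 3125.
t = 3125/625 = 5, so the foot is X_0 − t·n = (45, -139, 6) − 5·(-7, -24, 0) = (80, -19, 6).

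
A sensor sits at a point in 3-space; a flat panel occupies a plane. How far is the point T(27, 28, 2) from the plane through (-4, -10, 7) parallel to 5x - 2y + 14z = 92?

3/5

Parallel planes share the normal n = (5, -2, 14); since (-4, -10, 7) lies on the plane, its equation is 5x - 2y + 14z = 98.
Then n·(27, 28, 2) - 98 = 9.
|n| = √(25 + 4 + 196) = 15, so the distance is |9|/15 = 3/5.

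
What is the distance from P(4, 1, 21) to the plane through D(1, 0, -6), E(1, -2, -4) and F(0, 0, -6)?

14√2

DE = (0, -2, 2) and DF = (-1, 0, 0), so a normal is n = DE × DF = (0, -2, -2).
d = |(-2)·1 + (-2)·21 − 12| / √(0 + 4 + 4) = |-56| / (2√2) = 14√2.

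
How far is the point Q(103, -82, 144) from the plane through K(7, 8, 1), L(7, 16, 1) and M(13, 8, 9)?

9

KL = (0, 8, 0) and KM = (6, 0, 8), so a normal is n = KL × KM = (64, 0, -48).
n = (64, 0, -48); n·P − 400 = -720; |n| = 80; distance = 720/80 = 9.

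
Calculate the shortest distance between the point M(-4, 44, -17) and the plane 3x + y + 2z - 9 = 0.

Normal vector n = (3, 1, 2), and n·(-4, 44, -17) - 9 = -11.
|n| = √(9 + 1 + 4) = √14, so the distance is |-11|/√14 = 11√14/14.

11√14/14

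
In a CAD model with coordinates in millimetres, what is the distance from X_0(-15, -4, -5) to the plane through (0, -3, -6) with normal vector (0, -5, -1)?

4/√26

The plane has equation n·(r − (0, -3, -6)) = 0, i.e. n·r = 21.
n = (0, -5, -1); n·P − 21 = 4; |n| = √26; distance = 4/√26 = 2√26/13.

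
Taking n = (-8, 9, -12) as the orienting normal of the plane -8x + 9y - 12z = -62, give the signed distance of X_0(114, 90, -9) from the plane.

4

n·X_0 − (-62) = 68.
|n| = 17, so the signed distance is 68/17 = 4.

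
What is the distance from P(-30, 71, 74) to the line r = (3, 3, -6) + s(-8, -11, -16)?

√5057

Direction vector d = (-8, -11, -16).
AP = (-33, 68, 80); AP·d = -1764, |AP|² = 12113, |d|² = 441.
distance² = |AP|² − (AP·d)²/|d|² = 12113 − 3111696/441 = 5057, so the distance is √5057.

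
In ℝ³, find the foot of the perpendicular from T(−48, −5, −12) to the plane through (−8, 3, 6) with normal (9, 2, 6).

n = (9, 2, 6), |n|² = 121, and n·T − (-30) = -484.
t = -484/121 = -4, so the foot is T − t·n = (−48, −5, −12) − (-4)·(9, 2, 6) = (−12, 3, 12).

(-12, 3, 12)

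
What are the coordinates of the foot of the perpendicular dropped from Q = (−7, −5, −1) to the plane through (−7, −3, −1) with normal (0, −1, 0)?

(-7, -3, -1)

The perpendicular from Q has direction n = (0, −1, 0): r = (−7, −5, −1) + λ(0, −1, 0).
Substitute into the plane: n·(Q + λn) = 3 gives 5 + 1λ = 3, so λ = -2.
Foot = (−7, −5, −1) + (-2)·(0, −1, 0) = (−7, −3, −1).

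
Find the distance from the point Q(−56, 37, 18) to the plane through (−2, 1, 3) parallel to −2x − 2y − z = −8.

Parallel planes share the normal n = (−2, −2, −1); since (−2, 1, 3) lies on the plane, its equation is −2x − 2y − z = -1.
n = (−2, −2, −1); n·P − (-1) = 21; |n| = 3; distance = 21/3 = 7.

7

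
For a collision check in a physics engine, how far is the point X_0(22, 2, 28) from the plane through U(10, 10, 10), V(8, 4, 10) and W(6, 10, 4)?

UV = (−2, −6, 0) and UW = (−4, 0, −6), so a normal is n = UV × UW = (36, −12, −24).
n = (36, −12, −24); n·P − 0 = 96; |n| = 12√14; distance = 96/(12√14) = 4√14/7.

8/√14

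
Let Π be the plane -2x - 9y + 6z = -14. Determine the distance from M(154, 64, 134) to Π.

d = |(-2)·154 + (-9)·64 + 6·134 − (-14)| / √(4 + 81 + 36) = |-66| / 11 = 6.

6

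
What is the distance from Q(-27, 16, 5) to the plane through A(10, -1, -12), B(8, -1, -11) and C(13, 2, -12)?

20/√6

AB = (-2, 0, 1) and AC = (3, 3, 0), so a normal is n = AB × AC = (-3, 3, -6).
Then n·(-27, 16, 5) - 39 = 60.
|n| = √(9 + 9 + 36) = 3√6, so the distance is |60|/(3√6) = 10√6/3.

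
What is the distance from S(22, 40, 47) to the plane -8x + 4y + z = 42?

d = |(-8)·22 + 4·40 + 1·47 − 42| / √(64 + 16 + 1) = |-11| / 9 = 11/9.

11/9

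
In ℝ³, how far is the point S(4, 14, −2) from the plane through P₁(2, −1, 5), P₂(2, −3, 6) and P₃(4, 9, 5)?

P₁P₂ = (0, −2, 1) and P₁P₃ = (2, 10, 0), so a normal is n = P₁P₂ × P₁P₃ = (−10, 2, 4).
Then n·(4, 14, −2) − (−2) = −18.
|n| = √(100 + 4 + 16) = 2√30, so the distance is |-18|/(2√30) = 3√30/10.

3√30/10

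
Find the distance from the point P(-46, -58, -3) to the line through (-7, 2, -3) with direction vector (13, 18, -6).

6√10

Direction vector d = (13, 18, -6).
AP = (-39, -60, 0), and AP × d = (360, -234, 78).
|AP × d|² = 190440 and |d|² = 529, so the distance is √(190440/529) = √360 = 6√10.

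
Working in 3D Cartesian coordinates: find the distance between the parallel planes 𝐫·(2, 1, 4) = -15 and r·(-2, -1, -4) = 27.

12/√21

Divide the second equation by -1 to match normals: 2x + y + 4z = -27.
With common normal n = (2, 1, 4) (|n| = √21), the distance is |(-15) − (-27)|/|n| = 12/√21.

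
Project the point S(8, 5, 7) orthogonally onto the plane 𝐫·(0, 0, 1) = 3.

The perpendicular from S has direction n = (0, 0, 1): r = (8, 5, 7) + λ(0, 0, 1).
Substitute into the plane: n·(S + λn) = 3 gives 7 + 1λ = 3, so λ = -4.
Foot = (8, 5, 7) + (-4)·(0, 0, 1) = (8, 5, 3).

(8, 5, 3)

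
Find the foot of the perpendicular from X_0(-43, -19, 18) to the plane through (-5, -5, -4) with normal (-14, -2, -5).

The perpendicular from X_0 has direction n = (-14, -2, -5): r = (-43, -19, 18) + μ(-14, -2, -5).
Substitute into the plane: n·(X_0 + μn) = 100 gives 550 + 225μ = 100, so μ = -2.
Foot = (-43, -19, 18) + (-2)·(-14, -2, -5) = (-15, -15, 28).

(-15, -15, 28)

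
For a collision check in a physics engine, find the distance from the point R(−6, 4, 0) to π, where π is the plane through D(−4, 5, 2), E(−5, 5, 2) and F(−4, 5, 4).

1

DE = (−1, 0, 0) and DF = (0, 0, 2), so a normal is n = DE × DF = (0, 2, 0).
n = (0, 2, 0); n·P − 10 = -2; |n| = 2; distance = 2/2 = 1.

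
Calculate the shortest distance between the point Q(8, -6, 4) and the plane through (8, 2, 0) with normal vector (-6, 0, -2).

The plane has equation n·(r − (8, 2, 0)) = 0, i.e. n·r = -48.
n = (-6, 0, -2); n·P − (-48) = -8; |n| = 2√10; distance = 8/(2√10) = 2√10/5.

2√10/5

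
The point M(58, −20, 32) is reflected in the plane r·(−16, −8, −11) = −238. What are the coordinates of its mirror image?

(-6, -52, -12)

n = (−16, −8, −11), |n|² = 441, n·M − (-238) = -882, so t = -882/441 = -2.
Foot F = M − (-2)·n = (26, −36, 10); the reflection is 2F − M = (−6, −52, −12).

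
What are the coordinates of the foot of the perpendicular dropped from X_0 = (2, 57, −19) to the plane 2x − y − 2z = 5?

(58/9, 493/9, -211/9)

The perpendicular from X_0 has direction n = (2, −1, −2): r = (2, 57, −19) + μ(2, −1, −2).
Substitute into the plane: n·(X_0 + μn) = 5 gives -15 + 9μ = 5, so μ = 20/9.
Foot = (2, 57, −19) + (20/9)·(2, −1, −2) = (58/9, 493/9, −211/9).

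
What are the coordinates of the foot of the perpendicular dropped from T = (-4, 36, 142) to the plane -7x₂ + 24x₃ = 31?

The perpendicular from T has direction n = (0, -7, 24): r = (-4, 36, 142) + t(0, -7, 24).
Substitute into the plane: n·(T + tn) = 31 gives 3156 + 625t = 31, so t = -5.
Foot = (-4, 36, 142) + (-5)·(0, -7, 24) = (-4, 71, 22).

(-4, 71, 22)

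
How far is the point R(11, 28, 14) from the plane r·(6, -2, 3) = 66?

2

Normal vector n = (6, -2, 3), and n·(11, 28, 14) - 66 = -14.
|n| = √(36 + 4 + 9) = 7, so the distance is |-14|/7 = 2.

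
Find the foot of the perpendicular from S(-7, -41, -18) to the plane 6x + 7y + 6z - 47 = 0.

(17, -13, 6)

The perpendicular from S has direction n = (6, 7, 6): r = (-7, -41, -18) + μ(6, 7, 6).
Substitute into the plane: n·(S + μn) = 47 gives -437 + 121μ = 47, so μ = 4.
Foot = (-7, -41, -18) + 4·(6, 7, 6) = (17, -13, 6).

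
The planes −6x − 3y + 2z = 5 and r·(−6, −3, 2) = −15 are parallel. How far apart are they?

20/7

With common normal n = (−6, −3, 2) (|n| = 7), the distance is |5 − (-15)|/|n| = 20/7.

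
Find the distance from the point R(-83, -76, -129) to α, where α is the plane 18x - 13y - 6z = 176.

4

Normal vector n = (18, -13, -6), and n·(-83, -76, -129) - 176 = 92.
|n| = √(324 + 169 + 36) = 23, so the distance is |92|/23 = 4.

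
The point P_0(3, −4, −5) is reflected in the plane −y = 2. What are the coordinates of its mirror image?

n = (0, −1, 0), |n|² = 1, n·P_0 − 2 = 2, so t = 2/1 = 2.
Foot F = P_0 − 2·n = (3, −2, −5); the reflection is 2F − P_0 = (3, 0, −5).

(3, 0, -5)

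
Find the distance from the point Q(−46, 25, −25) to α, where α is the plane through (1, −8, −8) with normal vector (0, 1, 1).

8√2

The plane has equation n·(r − (1, −8, −8)) = 0, i.e. n·r = -16.
d = |1·25 + 1·(-25) − (-16)| / √(0 + 1 + 1) = |16| / √2 = 8√2.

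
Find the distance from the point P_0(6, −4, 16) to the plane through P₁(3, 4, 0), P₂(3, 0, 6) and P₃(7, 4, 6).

P₁P₂ = (0, −4, 6) and P₁P₃ = (4, 0, 6), so a normal is n = P₁P₂ × P₁P₃ = (−24, 24, 16).
n = (−24, 24, 16); n·P − 24 = -8; |n| = 8√22; distance = 8/(8√22) = √22/22.

√22/22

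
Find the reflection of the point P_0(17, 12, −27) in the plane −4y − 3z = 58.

With n = (0, −4, −3), the signed offset is (n·P_0 − 58)/|n|² = -25/25 = -1.
P_0' = P_0 − 2t·n = (17, 12, −27) − (-2)·(0, −4, −3) = (17, 4, −33).

(17, 4, -33)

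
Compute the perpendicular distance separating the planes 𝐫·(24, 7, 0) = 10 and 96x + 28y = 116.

Divide the second equation by 4 to match normals: 24x + 7y = 29.
Both planes have normal n = (24, 7, 0), |n| = 25. Any point on the first plane is at distance |29 − 10|/|n| = 19/25 from the second.

19/25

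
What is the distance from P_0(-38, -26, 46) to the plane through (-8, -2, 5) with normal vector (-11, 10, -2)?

The plane has equation n·(r − (-8, -2, 5)) = 0, i.e. n·r = 58.
Then n·(-38, -26, 46) - 58 = 8.
|n| = √(121 + 100 + 4) = 15, so the distance is |8|/15 = 8/15.

8/15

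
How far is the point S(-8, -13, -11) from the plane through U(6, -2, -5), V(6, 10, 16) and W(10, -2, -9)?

1/3

UV = (0, 12, 21) and UW = (4, 0, -4), so a normal is n = UV × UW = (-48, 84, -48).
Then n·(-8, -13, -11) - (-216) = 36.
|n| = √(2304 + 7056 + 2304) = 108, so the distance is |36|/108 = 1/3.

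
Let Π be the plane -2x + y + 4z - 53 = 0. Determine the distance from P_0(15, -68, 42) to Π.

Normal vector n = (-2, 1, 4), and n·(15, -68, 42) - 53 = 17.
|n| = √(4 + 1 + 16) = √21, so the distance is |17|/√21 = 17√21/21.

17√21/21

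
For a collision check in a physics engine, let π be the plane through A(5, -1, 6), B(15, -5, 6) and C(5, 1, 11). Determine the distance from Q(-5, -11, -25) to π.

AB = (10, -4, 0) and AC = (0, 2, 5), so a normal is n = AB × AC = (-20, -50, 20).
Then n·(-5, -11, -25) - 70 = 80.
|n| = √(400 + 2500 + 400) = 10√33, so the distance is |80|/(10√33) = 8/√33.

8/√33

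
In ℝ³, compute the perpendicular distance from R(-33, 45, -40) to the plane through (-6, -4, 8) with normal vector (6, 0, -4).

The plane has equation n·(r − (-6, -4, 8)) = 0, i.e. n·r = -68.
d = |6·(-33) + (-4)·(-40) − (-68)| / √(36 + 0 + 16) = |30| / (2√13) = 15√13/13.

15/√13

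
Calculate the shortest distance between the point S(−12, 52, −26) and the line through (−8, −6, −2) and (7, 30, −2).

2√313

A direction vector is d = (15, 36, 0).
AP = (−4, 58, −24); AP·d = 2028, |AP|² = 3956, |d|² = 1521.
distance² = |AP|² − (AP·d)²/|d|² = 3956 − 4112784/1521 = 1252, so the distance is 2√313.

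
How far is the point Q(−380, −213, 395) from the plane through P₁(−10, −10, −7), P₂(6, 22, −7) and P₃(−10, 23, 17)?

6

P₁P₂ = (16, 32, 0) and P₁P₃ = (0, 33, 24), so a normal is n = P₁P₂ × P₁P₃ = (768, −384, 528).
Then n·(−380, −213, 395) − (−7536) = 6048.
|n| = √(589824 + 147456 + 278784) = 1008, so the distance is |6048|/1008 = 6.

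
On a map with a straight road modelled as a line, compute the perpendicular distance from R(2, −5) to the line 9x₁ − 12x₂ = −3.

d = |9·2 + (-12)·(-5) − (-3)| / √(81 + 144) = |81|/15 = 27/5.

27/5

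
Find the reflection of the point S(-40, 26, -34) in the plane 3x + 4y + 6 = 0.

(-188/5, 146/5, -34)

With n = (3, 4, 0), the signed offset is (n·S − (-6))/|n|² = -10/25 = -2/5.
S' = S − 2t·n = (-40, 26, -34) − (-4/5)·(3, 4, 0) = (-188/5, 146/5, -34).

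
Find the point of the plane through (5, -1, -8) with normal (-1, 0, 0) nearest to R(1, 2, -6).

(5, 2, -6)

The perpendicular from R has direction n = (-1, 0, 0): r = (1, 2, -6) + t(-1, 0, 0).
Substitute into the plane: n·(R + tn) = -5 gives -1 + 1t = -5, so t = -4.
Foot = (1, 2, -6) + (-4)·(-1, 0, 0) = (5, 2, -6).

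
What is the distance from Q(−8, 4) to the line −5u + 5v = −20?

8√2

d = |(-5)·(-8) + 5·4 − (-20)| / √(25 + 25) = |80|/(5√2) = 8√2.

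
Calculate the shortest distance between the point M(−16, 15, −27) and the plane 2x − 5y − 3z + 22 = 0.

4/√38

n = (2, −5, −3); n·P − (-22) = -4; |n| = √38; distance = 4/√38 = 2√38/19.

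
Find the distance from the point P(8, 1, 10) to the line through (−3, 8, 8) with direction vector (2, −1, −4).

Direction vector d = (2, −1, −4).
AP = (11, −7, 2); AP·d = 21, |AP|² = 174, |d|² = 21.
distance² = |AP|² − (AP·d)²/|d|² = 174 − 441/21 = 153, so the distance is 3√17.

3√17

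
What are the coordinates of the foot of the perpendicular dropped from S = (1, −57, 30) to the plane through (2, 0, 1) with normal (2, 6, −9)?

The perpendicular from S has direction n = (2, 6, −9): r = (1, −57, 30) + λ(2, 6, −9).
Substitute into the plane: n·(S + λn) = -5 gives -610 + 121λ = -5, so λ = 5.
Foot = (1, −57, 30) + 5·(2, 6, −9) = (11, −27, −15).

(11, -27, -15)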